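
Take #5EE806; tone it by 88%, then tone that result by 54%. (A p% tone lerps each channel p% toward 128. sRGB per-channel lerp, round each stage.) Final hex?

#5EE806 is rgb(94, 232, 6).
Per channel, c → c + 0.88(128 − c):
  R: 94 + 29.92 = 123.92 → 124
  G: 232 + 0.88×(128−232) = 232 − 91.52 = 140.48 → 140
  B: 6 + 0.88×(128−6) = 6 + 107.36 = 113.36 → 113
After the tone: rgb(124, 140, 113) = #7C8C71.
Per channel, c → c + 0.54(128 − c):
  R: 124 + 0.54×(128−124) = 124 + 2.16 = 126.16 → 126
  G: 140 + 0.54×(128−140) = 140 − 6.48 = 133.52 → 134
  B: 113 + 0.54×(128−113) = 113 + 8.1 = 121.1 → 121
rgb(126, 134, 121) = #7E8679.

#7E8679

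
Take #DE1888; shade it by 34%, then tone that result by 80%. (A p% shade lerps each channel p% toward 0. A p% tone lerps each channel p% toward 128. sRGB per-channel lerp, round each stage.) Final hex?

#DE1888 is rgb(222, 24, 136).
Per channel, c → c + 0.34(0 − c):
  R: 222 − 75.48 = 146.52 → 147
  G: 24 + 0.34×(0−24) = 24 − 8.16 = 15.84 → 16
  B: 136 + 0.34×(0−136) = 136 − 46.24 = 89.76 → 90
After the shade: rgb(147, 16, 90) = #93105A.
Per channel, c → c + 0.8(128 − c):
  R: 147 + 0.8×(128−147) = 147 − 15.2 = 131.8 → 132
  G: 16 + 0.8×(128−16) = 16 + 89.6 = 105.6 → 106
  B: 90 + 0.8×(128−90) = 90 + 30.4 = 120.4 → 120
rgb(132, 106, 120) = #846A78.

#846A78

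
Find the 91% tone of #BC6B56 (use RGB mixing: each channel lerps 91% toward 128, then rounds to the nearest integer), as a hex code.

#BC6B56 is rgb(188, 107, 86).
Per channel, c → c + 0.91(128 − c):
  R: 188 + 0.91×(128−188) = 188 − 54.6 = 133.4 → 133
  G: 107 + 0.91×(128−107) = 107 + 19.11 = 126.11 → 126
  B: 86 + 0.91×(128−86) = 86 + 38.22 = 124.22 → 124
rgb(133, 126, 124) = #857E7C.

#857E7C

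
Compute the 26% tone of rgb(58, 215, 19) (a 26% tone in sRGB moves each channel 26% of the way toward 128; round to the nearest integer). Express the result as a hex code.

A 26% tone moves each channel 26% toward 128:
  R: 58 + 18.2 = 76.2 → 76
  G: 215 + 0.26×(128−215) = 215 − 22.62 = 192.38 → 192
  B: 19 + 28.34 = 47.34 → 47
rgb(76, 192, 47) = #4CC02F.

#4CC02F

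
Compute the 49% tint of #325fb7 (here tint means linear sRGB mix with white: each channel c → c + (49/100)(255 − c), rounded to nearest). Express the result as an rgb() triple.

#325fb7 is rgb(50, 95, 183).
A 49% tint moves each channel 49% toward 255:
  R: 50 + 100.45 = 150.45 → 150
  G: 95 + 78.4 = 173.4 → 173
  B: 183 + 35.28 = 218.28 → 218

rgb(150, 173, 218)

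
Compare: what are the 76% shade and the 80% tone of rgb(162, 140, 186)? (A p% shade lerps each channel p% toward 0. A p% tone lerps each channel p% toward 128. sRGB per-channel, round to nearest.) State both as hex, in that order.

76% shade:
  R: 162 + 0.76×(0−162) = 162 − 123.12 = 38.88 → 39
  G: 140 − 106.4 = 33.6 → 34
  B: 186 + 0.76×(0−186) = 186 − 141.36 = 44.64 → 45
  → #27222d
80% tone:
  R: 162 − 27.2 = 134.8 → 135
  G: 140 − 9.6 = 130.4 → 130
  B: 186 − 46.4 = 139.6 → 140
  → #87828c

#27222d, #87828c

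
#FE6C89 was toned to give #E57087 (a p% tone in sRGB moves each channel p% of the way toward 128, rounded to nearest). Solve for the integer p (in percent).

#FE6C89 is rgb(254, 108, 137); #E57087 is rgb(229, 112, 135).
On the R channel (widest range): 229 ≈ 254 + (p/100)(128 − 254), so p ≈ 100×(229 − 254)/(128 − 254) = -2500/-126 = 19.84.
p = 20 reproduces all three channels after rounding.

20%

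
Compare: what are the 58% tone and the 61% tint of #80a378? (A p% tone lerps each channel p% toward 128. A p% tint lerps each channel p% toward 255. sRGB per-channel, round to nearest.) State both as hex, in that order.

#80a378 is rgb(128, 163, 120).
58% tone:
  R: 128 + 0.58×(128−128) = 128 + 0 = 128 → 128
  G: 163 + 0.58×(128−163) = 163 − 20.3 = 142.7 → 143
  B: 120 + 0.58×(128−120) = 120 + 4.64 = 124.64 → 125
  → #808f7d
61% tint:
  R: 128 + 77.47 = 205.47 → 205
  G: 163 + 0.61×(255−163) = 163 + 56.12 = 219.12 → 219
  B: 120 + 0.61×(255−120) = 120 + 82.35 = 202.35 → 202
  → #cddbca

#808f7d, #cddbca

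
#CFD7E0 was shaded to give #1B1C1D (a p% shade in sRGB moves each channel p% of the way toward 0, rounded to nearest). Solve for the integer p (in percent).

#CFD7E0 is rgb(207, 215, 224); #1B1C1D is rgb(27, 28, 29).
On the B channel (widest range): 29 ≈ 224 + (p/100)(0 − 224), so p ≈ 100×(29 − 224)/(0 − 224) = -19500/-224 = 87.05.
p = 87 reproduces all three channels after rounding.

87%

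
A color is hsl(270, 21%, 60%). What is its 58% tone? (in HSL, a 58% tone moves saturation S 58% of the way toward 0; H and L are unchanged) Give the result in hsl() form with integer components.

hsl(270, 9%, 60%)

S moves 58% from 21 toward 0: 21 − 12.18 = 8.82 → 9.
H and L are unchanged.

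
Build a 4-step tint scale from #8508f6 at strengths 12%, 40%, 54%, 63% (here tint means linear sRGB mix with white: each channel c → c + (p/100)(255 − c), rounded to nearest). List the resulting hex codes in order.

#8508f6 is rgb(133, 8, 246).
12%: (133 + 14.64 = 147.64→148, 8 + 29.64 = 37.64→38, 246 + 1.08 = 247.08→247) → #9426f7
40%: (133 + 48.8 = 181.8→182, 8 + 98.8 = 106.8→107, 246 + 3.6 = 249.6→250) → #b66bfa
54%: (133 + 65.88 = 198.88→199, 8 + 133.38 = 141.38→141, 246 + 4.86 = 250.86→251) → #c78dfb
63%: (133 + 76.86 = 209.86→210, 8 + 155.61 = 163.61→164, 246 + 5.67 = 251.67→252) → #d2a4fc

#9426f7, #b66bfa, #c78dfb, #d2a4fc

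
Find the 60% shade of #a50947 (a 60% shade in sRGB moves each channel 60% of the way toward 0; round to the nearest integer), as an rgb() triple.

#a50947 is rgb(165, 9, 71).
Per channel, c → c + 0.6(0 − c):
  R: 165 + 0.6×(0−165) = 165 − 99 = 66 → 66
  G: 9 + 0.6×(0−9) = 9 − 5.4 = 3.6 → 4
  B: 71 − 42.6 = 28.4 → 28

rgb(66, 4, 28)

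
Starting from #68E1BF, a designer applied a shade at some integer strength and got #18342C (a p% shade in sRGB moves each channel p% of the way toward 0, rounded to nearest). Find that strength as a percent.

77%

#68E1BF is rgb(104, 225, 191); #18342C is rgb(24, 52, 44).
On the G channel (widest range): 52 ≈ 225 + (p/100)(0 − 225), so p ≈ 100×(52 − 225)/(0 − 225) = -17300/-225 = 76.89.
p = 77 reproduces all three channels after rounding.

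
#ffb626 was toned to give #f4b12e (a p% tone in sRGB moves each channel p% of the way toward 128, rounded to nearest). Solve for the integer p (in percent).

9%

#ffb626 is rgb(255, 182, 38); #f4b12e is rgb(244, 177, 46).
On the R channel (widest range): 244 ≈ 255 + (p/100)(128 − 255), so p ≈ 100×(244 − 255)/(128 − 255) = -1100/-127 = 8.66.
p = 9 reproduces all three channels after rounding.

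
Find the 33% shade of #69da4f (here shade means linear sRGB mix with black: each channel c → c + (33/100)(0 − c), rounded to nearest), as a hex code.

#469235

#69da4f is rgb(105, 218, 79).
Per channel, c → c + 0.33(0 − c):
  R: 105 − 34.65 = 70.35 → 70
  G: 218 + 0.33×(0−218) = 218 − 71.94 = 146.06 → 146
  B: 79 − 26.07 = 52.93 → 53
rgb(70, 146, 53) = #469235.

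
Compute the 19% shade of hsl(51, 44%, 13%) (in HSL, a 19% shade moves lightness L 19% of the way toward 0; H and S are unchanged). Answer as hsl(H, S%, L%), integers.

L moves 19% from 13 toward 0: 13 − 2.47 = 10.53 → 11.
H and S are unchanged.

hsl(51, 44%, 11%)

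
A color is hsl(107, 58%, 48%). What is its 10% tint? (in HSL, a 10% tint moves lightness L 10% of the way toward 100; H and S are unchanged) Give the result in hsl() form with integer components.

L moves 10% from 48 toward 100: 48 + 5.2 = 53.2 → 53.
H and S are unchanged.

hsl(107, 58%, 53%)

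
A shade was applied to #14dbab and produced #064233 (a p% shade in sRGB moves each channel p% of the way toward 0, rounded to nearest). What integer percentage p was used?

70%

#14dbab is rgb(20, 219, 171); #064233 is rgb(6, 66, 51).
On the G channel (widest range): 66 ≈ 219 + (p/100)(0 − 219), so p ≈ 100×(66 − 219)/(0 − 219) = -15300/-219 = 69.86.
p = 70 reproduces all three channels after rounding.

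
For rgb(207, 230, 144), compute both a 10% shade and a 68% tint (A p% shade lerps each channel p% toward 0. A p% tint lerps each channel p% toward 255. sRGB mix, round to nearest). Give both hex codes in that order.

#BACF82, #F0F7DB

10% shade:
  R: 207 + 0.1×(0−207) = 207 − 20.7 = 186.3 → 186
  G: 230 + 0.1×(0−230) = 230 − 23 = 207 → 207
  B: 144 + 0.1×(0−144) = 144 − 14.4 = 129.6 → 130
  → #BACF82
68% tint:
  R: 207 + 32.64 = 239.64 → 240
  G: 230 + 0.68×(255−230) = 230 + 17 = 247 → 247
  B: 144 + 0.68×(255−144) = 144 + 75.48 = 219.48 → 219
  → #F0F7DB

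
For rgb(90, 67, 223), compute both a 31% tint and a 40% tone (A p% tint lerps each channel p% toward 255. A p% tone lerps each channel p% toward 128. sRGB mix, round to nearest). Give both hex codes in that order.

31% tint:
  R: 90 + 51.15 = 141.15 → 141
  G: 67 + 0.31×(255−67) = 67 + 58.28 = 125.28 → 125
  B: 223 + 9.92 = 232.92 → 233
  → #8D7DE9
40% tone:
  R: 90 + 0.4×(128−90) = 90 + 15.2 = 105.2 → 105
  G: 67 + 0.4×(128−67) = 67 + 24.4 = 91.4 → 91
  B: 223 + 0.4×(128−223) = 223 − 38 = 185 → 185
  → #695BB9

#8D7DE9, #695BB9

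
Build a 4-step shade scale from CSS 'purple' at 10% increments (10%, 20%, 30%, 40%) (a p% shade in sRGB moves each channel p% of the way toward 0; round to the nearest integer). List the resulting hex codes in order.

CSS purple is rgb(128, 0, 128).
10%: (128 − 12.8 = 115.2→115, 0→0, 128 − 12.8 = 115.2→115) → #730073
20%: (128 − 25.6 = 102.4→102, 0→0, 128 − 25.6 = 102.4→102) → #660066
30%: (128 − 38.4 = 89.6→90, 0→0, 128 − 38.4 = 89.6→90) → #5a005a
40%: (128 − 51.2 = 76.8→77, 0→0, 128 − 51.2 = 76.8→77) → #4d004d

#730073, #660066, #5a005a, #4d004d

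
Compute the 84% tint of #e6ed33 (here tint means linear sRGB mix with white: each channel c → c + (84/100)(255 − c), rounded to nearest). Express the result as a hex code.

#fbfcde

#e6ed33 is rgb(230, 237, 51).
Per channel, c → c + 0.84(255 − c):
  R: 230 + 21 = 251 → 251
  G: 237 + 0.84×(255−237) = 237 + 15.12 = 252.12 → 252
  B: 51 + 171.36 = 222.36 → 222
rgb(251, 252, 222) = #fbfcde.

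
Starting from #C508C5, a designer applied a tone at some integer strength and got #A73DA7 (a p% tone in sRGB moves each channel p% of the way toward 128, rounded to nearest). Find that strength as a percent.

44%

#C508C5 is rgb(197, 8, 197); #A73DA7 is rgb(167, 61, 167).
On the G channel (widest range): 61 ≈ 8 + (p/100)(128 − 8), so p ≈ 100×(61 − 8)/(128 − 8) = 5300/120 = 44.17.
p = 44 reproduces all three channels after rounding.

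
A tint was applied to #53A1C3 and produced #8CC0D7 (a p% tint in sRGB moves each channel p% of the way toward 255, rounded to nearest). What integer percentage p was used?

33%

#53A1C3 is rgb(83, 161, 195); #8CC0D7 is rgb(140, 192, 215).
On the R channel (widest range): 140 ≈ 83 + (p/100)(255 − 83), so p ≈ 100×(140 − 83)/(255 − 83) = 5700/172 = 33.14.
p = 33 reproduces all three channels after rounding.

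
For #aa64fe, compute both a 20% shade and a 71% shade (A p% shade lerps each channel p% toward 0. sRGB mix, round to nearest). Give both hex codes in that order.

#8850cb, #311d4a

#aa64fe is rgb(170, 100, 254).
20% shade:
  R: 170 − 34 = 136 → 136
  G: 100 − 20 = 80 → 80
  B: 254 − 50.8 = 203.2 → 203
  → #8850cb
71% shade:
  R: 170 − 120.7 = 49.3 → 49
  G: 100 − 71 = 29 → 29
  B: 254 + 0.71×(0−254) = 254 − 180.34 = 73.66 → 74
  → #311d4a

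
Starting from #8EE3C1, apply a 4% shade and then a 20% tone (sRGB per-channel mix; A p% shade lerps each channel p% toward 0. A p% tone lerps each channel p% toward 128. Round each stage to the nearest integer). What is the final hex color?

#8EE3C1 is rgb(142, 227, 193).
A 4% shade moves each channel 4% toward 0:
  R: 142 + 0.04×(0−142) = 142 − 5.68 = 136.32 → 136
  G: 227 + 0.04×(0−227) = 227 − 9.08 = 217.92 → 218
  B: 193 − 7.72 = 185.28 → 185
After the shade: rgb(136, 218, 185) = #88DAB9.
Lerp each channel 20% toward 128:
  R: 136 + 0.2×(128−136) = 136 − 1.6 = 134.4 → 134
  G: 218 + 0.2×(128−218) = 218 − 18 = 200 → 200
  B: 185 − 11.4 = 173.6 → 174
rgb(134, 200, 174) = #86C8AE.

#86C8AE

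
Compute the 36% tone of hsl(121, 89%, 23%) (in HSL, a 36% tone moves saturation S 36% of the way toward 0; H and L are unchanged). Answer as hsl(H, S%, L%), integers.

hsl(121, 57%, 23%)

S moves 36% from 89 toward 0: 89 − 32.04 = 56.96 → 57.
H and L are unchanged.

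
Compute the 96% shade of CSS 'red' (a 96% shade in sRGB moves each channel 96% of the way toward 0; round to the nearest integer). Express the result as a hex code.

#0A0000

CSS red is rgb(255, 0, 0).
A 96% shade moves each channel 96% toward 0:
  R: 255 + 0.96×(0−255) = 255 − 244.8 = 10.2 → 10
  G: 0 + 0.96×(0−0) = 0 + 0 = 0 → 0
  B: 0 + 0 = 0 → 0
rgb(10, 0, 0) = #0A0000.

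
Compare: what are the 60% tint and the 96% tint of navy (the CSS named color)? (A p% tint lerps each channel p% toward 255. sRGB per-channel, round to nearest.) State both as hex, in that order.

#9999CC, #F5F5FA

CSS navy is rgb(0, 0, 128).
60% tint:
  R: 0 + 153 = 153 → 153
  G: 0 + 0.6×(255−0) = 0 + 153 = 153 → 153
  B: 128 + 0.6×(255−128) = 128 + 76.2 = 204.2 → 204
  → #9999CC
96% tint:
  R: 0 + 244.8 = 244.8 → 245
  G: 0 + 0.96×(255−0) = 0 + 244.8 = 244.8 → 245
  B: 128 + 0.96×(255−128) = 128 + 121.92 = 249.92 → 250
  → #F5F5FA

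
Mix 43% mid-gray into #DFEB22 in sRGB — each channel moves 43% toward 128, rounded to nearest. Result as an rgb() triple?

#DFEB22 is rgb(223, 235, 34).
Lerp each channel 43% toward 128:
  R: 223 − 40.85 = 182.15 → 182
  G: 235 − 46.01 = 188.99 → 189
  B: 34 + 40.42 = 74.42 → 74

rgb(182, 189, 74)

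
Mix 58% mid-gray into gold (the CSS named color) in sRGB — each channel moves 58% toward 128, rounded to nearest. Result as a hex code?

#B5A54A

CSS gold is rgb(255, 215, 0).
A 58% tone moves each channel 58% toward 128:
  R: 255 − 73.66 = 181.34 → 181
  G: 215 + 0.58×(128−215) = 215 − 50.46 = 164.54 → 165
  B: 0 + 74.24 = 74.24 → 74
rgb(181, 165, 74) = #B5A54A.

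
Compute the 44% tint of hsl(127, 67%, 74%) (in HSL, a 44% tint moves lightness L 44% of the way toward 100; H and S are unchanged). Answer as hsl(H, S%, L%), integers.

L moves 44% from 74 toward 100: 74 + 11.44 = 85.44 → 85.
H and S are unchanged.

hsl(127, 67%, 85%)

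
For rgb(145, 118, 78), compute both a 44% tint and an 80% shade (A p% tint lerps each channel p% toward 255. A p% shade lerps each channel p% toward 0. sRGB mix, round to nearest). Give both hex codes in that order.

#C1B29C, #1D1810

44% tint:
  R: 145 + 0.44×(255−145) = 145 + 48.4 = 193.4 → 193
  G: 118 + 0.44×(255−118) = 118 + 60.28 = 178.28 → 178
  B: 78 + 77.88 = 155.88 → 156
  → #C1B29C
80% shade:
  R: 145 + 0.8×(0−145) = 145 − 116 = 29 → 29
  G: 118 + 0.8×(0−118) = 118 − 94.4 = 23.6 → 24
  B: 78 − 62.4 = 15.6 → 16
  → #1D1810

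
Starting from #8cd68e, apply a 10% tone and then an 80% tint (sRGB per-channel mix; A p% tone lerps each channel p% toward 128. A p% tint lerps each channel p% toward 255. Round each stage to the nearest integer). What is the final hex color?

#8cd68e is rgb(140, 214, 142).
Lerp each channel 10% toward 128:
  R: 140 − 1.2 = 138.8 → 139
  G: 214 + 0.1×(128−214) = 214 − 8.6 = 205.4 → 205
  B: 142 + 0.1×(128−142) = 142 − 1.4 = 140.6 → 141
After the tone: rgb(139, 205, 141) = #8bcd8d.
Per channel, c → c + 0.8(255 − c):
  R: 139 + 92.8 = 231.8 → 232
  G: 205 + 40 = 245 → 245
  B: 141 + 91.2 = 232.2 → 232
rgb(232, 245, 232) = #e8f5e8.

#e8f5e8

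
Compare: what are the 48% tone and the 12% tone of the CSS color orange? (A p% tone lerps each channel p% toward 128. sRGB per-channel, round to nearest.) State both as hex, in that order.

CSS orange is rgb(255, 165, 0).
48% tone:
  R: 255 + 0.48×(128−255) = 255 − 60.96 = 194.04 → 194
  G: 165 + 0.48×(128−165) = 165 − 17.76 = 147.24 → 147
  B: 0 + 61.44 = 61.44 → 61
  → #C2933D
12% tone:
  R: 255 + 0.12×(128−255) = 255 − 15.24 = 239.76 → 240
  G: 165 − 4.44 = 160.56 → 161
  B: 0 + 0.12×(128−0) = 0 + 15.36 = 15.36 → 15
  → #F0A10F

#C2933D, #F0A10F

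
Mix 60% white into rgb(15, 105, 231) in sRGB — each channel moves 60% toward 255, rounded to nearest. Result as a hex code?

#9FC3F5

A 60% tint moves each channel 60% toward 255:
  R: 15 + 0.6×(255−15) = 15 + 144 = 159 → 159
  G: 105 + 0.6×(255−105) = 105 + 90 = 195 → 195
  B: 231 + 14.4 = 245.4 → 245
rgb(159, 195, 245) = #9FC3F5.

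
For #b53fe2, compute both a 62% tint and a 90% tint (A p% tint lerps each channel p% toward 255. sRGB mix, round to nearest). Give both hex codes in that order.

#b53fe2 is rgb(181, 63, 226).
62% tint:
  R: 181 + 45.88 = 226.88 → 227
  G: 63 + 119.04 = 182.04 → 182
  B: 226 + 17.98 = 243.98 → 244
  → #e3b6f4
90% tint:
  R: 181 + 0.9×(255−181) = 181 + 66.6 = 247.6 → 248
  G: 63 + 0.9×(255−63) = 63 + 172.8 = 235.8 → 236
  B: 226 + 0.9×(255−226) = 226 + 26.1 = 252.1 → 252
  → #f8ecfc

#e3b6f4, #f8ecfc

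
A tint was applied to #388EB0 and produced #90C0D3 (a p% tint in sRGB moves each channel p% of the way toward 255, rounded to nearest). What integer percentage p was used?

#388EB0 is rgb(56, 142, 176); #90C0D3 is rgb(144, 192, 211).
On the R channel (widest range): 144 ≈ 56 + (p/100)(255 − 56), so p ≈ 100×(144 − 56)/(255 − 56) = 8800/199 = 44.22.
p = 44 reproduces all three channels after rounding.

44%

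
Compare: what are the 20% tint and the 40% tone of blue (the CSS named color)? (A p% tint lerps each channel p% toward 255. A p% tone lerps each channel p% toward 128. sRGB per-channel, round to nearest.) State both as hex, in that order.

#3333FF, #3333CC

CSS blue is rgb(0, 0, 255).
20% tint:
  R: 0 + 0.2×(255−0) = 0 + 51 = 51 → 51
  G: 0 + 0.2×(255−0) = 0 + 51 = 51 → 51
  B: 255 + 0 = 255 → 255
  → #3333FF
40% tone:
  R: 0 + 0.4×(128−0) = 0 + 51.2 = 51.2 → 51
  G: 0 + 0.4×(128−0) = 0 + 51.2 = 51.2 → 51
  B: 255 − 50.8 = 204.2 → 204
  → #3333CC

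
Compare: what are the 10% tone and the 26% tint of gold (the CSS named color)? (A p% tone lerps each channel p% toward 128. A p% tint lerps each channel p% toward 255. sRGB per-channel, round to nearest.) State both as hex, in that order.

#F2CE0D, #FFE142

CSS gold is rgb(255, 215, 0).
10% tone:
  R: 255 − 12.7 = 242.3 → 242
  G: 215 − 8.7 = 206.3 → 206
  B: 0 + 0.1×(128−0) = 0 + 12.8 = 12.8 → 13
  → #F2CE0D
26% tint:
  R: 255 + 0 = 255 → 255
  G: 215 + 10.4 = 225.4 → 225
  B: 0 + 66.3 = 66.3 → 66
  → #FFE142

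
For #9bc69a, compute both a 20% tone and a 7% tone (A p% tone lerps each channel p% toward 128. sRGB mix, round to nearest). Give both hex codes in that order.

#96b895, #99c198

#9bc69a is rgb(155, 198, 154).
20% tone:
  R: 155 + 0.2×(128−155) = 155 − 5.4 = 149.6 → 150
  G: 198 − 14 = 184 → 184
  B: 154 − 5.2 = 148.8 → 149
  → #96b895
7% tone:
  R: 155 + 0.07×(128−155) = 155 − 1.89 = 153.11 → 153
  G: 198 + 0.07×(128−198) = 198 − 4.9 = 193.1 → 193
  B: 154 − 1.82 = 152.18 → 152
  → #99c198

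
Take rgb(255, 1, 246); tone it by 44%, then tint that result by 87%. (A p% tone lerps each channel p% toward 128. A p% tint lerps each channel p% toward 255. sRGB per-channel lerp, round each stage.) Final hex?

#f8e5f7

Lerp each channel 44% toward 128:
  R: 255 − 55.88 = 199.12 → 199
  G: 1 + 0.44×(128−1) = 1 + 55.88 = 56.88 → 57
  B: 246 + 0.44×(128−246) = 246 − 51.92 = 194.08 → 194
After the tone: rgb(199, 57, 194) = #c739c2.
An 87% tint moves each channel 87% toward 255:
  R: 199 + 48.72 = 247.72 → 248
  G: 57 + 172.26 = 229.26 → 229
  B: 194 + 0.87×(255−194) = 194 + 53.07 = 247.07 → 247
rgb(248, 229, 247) = #f8e5f7.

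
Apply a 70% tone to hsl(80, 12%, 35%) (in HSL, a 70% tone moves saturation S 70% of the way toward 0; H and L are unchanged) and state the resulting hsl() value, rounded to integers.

hsl(80, 4%, 35%)

S moves 70% from 12 toward 0: 12 − 8.4 = 3.6 → 4.
H and L are unchanged.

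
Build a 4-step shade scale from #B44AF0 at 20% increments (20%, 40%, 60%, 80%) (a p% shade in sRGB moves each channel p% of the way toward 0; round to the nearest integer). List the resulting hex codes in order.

#903BC0, #6C2C90, #481E60, #240F30

#B44AF0 is rgb(180, 74, 240).
20%: (180 − 36 = 144→144, 74 − 14.8 = 59.2→59, 240 − 48 = 192→192) → #903BC0
40%: (180 − 72 = 108→108, 74 − 29.6 = 44.4→44, 240 − 96 = 144→144) → #6C2C90
60%: (180 − 108 = 72→72, 74 − 44.4 = 29.6→30, 240 − 144 = 96→96) → #481E60
80%: (180 − 144 = 36→36, 74 − 59.2 = 14.8→15, 240 − 192 = 48→48) → #240F30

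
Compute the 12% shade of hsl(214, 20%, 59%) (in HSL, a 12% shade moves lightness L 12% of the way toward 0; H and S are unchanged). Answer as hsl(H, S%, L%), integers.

hsl(214, 20%, 52%)

L moves 12% from 59 toward 0: 59 − 7.08 = 51.92 → 52.
H and S are unchanged.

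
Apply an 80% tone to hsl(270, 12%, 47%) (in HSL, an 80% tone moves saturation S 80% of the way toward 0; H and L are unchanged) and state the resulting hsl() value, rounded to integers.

hsl(270, 2%, 47%)

S moves 80% from 12 toward 0: 12 − 9.6 = 2.4 → 2.
H and L are unchanged.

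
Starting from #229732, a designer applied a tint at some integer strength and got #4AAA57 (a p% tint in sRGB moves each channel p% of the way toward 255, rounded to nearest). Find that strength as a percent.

18%

#229732 is rgb(34, 151, 50); #4AAA57 is rgb(74, 170, 87).
On the R channel (widest range): 74 ≈ 34 + (p/100)(255 − 34), so p ≈ 100×(74 − 34)/(255 − 34) = 4000/221 = 18.10.
p = 18 reproduces all three channels after rounding.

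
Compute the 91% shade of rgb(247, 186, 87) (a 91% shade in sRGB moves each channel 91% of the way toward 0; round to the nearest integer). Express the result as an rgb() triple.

Per channel, c → c + 0.91(0 − c):
  R: 247 + 0.91×(0−247) = 247 − 224.77 = 22.23 → 22
  G: 186 − 169.26 = 16.74 → 17
  B: 87 + 0.91×(0−87) = 87 − 79.17 = 7.83 → 8

rgb(22, 17, 8)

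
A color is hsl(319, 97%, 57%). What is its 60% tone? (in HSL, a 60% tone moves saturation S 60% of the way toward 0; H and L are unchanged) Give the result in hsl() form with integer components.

S moves 60% from 97 toward 0: 97 − 58.2 = 38.8 → 39.
H and L are unchanged.

hsl(319, 39%, 57%)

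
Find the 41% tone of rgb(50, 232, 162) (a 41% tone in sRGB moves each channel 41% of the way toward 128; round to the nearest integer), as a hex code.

A 41% tone moves each channel 41% toward 128:
  R: 50 + 31.98 = 81.98 → 82
  G: 232 + 0.41×(128−232) = 232 − 42.64 = 189.36 → 189
  B: 162 − 13.94 = 148.06 → 148
rgb(82, 189, 148) = #52BD94.

#52BD94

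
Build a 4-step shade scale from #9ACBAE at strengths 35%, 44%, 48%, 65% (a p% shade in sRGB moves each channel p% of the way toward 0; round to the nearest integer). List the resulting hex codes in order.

#648471, #567261, #506A5A, #36473D

#9ACBAE is rgb(154, 203, 174).
35%: (154 − 53.9 = 100.1→100, 203 − 71.05 = 131.95→132, 174 − 60.9 = 113.1→113) → #648471
44%: (154 − 67.76 = 86.24→86, 203 − 89.32 = 113.68→114, 174 − 76.56 = 97.44→97) → #567261
48%: (154 − 73.92 = 80.08→80, 203 − 97.44 = 105.56→106, 174 − 83.52 = 90.48→90) → #506A5A
65%: (154 − 100.1 = 53.9→54, 203 − 131.95 = 71.05→71, 174 − 113.1 = 60.9→61) → #36473D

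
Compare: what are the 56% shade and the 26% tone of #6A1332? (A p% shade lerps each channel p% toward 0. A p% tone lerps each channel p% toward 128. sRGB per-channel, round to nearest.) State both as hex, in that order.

#2F0816, #702F46

#6A1332 is rgb(106, 19, 50).
56% shade:
  R: 106 − 59.36 = 46.64 → 47
  G: 19 + 0.56×(0−19) = 19 − 10.64 = 8.36 → 8
  B: 50 + 0.56×(0−50) = 50 − 28 = 22 → 22
  → #2F0816
26% tone:
  R: 106 + 0.26×(128−106) = 106 + 5.72 = 111.72 → 112
  G: 19 + 0.26×(128−19) = 19 + 28.34 = 47.34 → 47
  B: 50 + 20.28 = 70.28 → 70
  → #702F46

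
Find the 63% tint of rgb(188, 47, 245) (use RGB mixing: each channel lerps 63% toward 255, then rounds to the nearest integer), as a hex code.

Lerp each channel 63% toward 255:
  R: 188 + 42.21 = 230.21 → 230
  G: 47 + 0.63×(255−47) = 47 + 131.04 = 178.04 → 178
  B: 245 + 0.63×(255−245) = 245 + 6.3 = 251.3 → 251
rgb(230, 178, 251) = #E6B2FB.

#E6B2FB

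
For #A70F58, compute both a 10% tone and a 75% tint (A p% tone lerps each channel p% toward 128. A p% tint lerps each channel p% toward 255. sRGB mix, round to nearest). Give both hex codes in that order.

#A31A5C, #E9C3D5

#A70F58 is rgb(167, 15, 88).
10% tone:
  R: 167 + 0.1×(128−167) = 167 − 3.9 = 163.1 → 163
  G: 15 + 11.3 = 26.3 → 26
  B: 88 + 0.1×(128−88) = 88 + 4 = 92 → 92
  → #A31A5C
75% tint:
  R: 167 + 66 = 233 → 233
  G: 15 + 180 = 195 → 195
  B: 88 + 125.25 = 213.25 → 213
  → #E9C3D5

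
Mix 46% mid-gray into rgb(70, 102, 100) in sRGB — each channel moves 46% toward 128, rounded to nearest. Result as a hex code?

Lerp each channel 46% toward 128:
  R: 70 + 0.46×(128−70) = 70 + 26.68 = 96.68 → 97
  G: 102 + 11.96 = 113.96 → 114
  B: 100 + 12.88 = 112.88 → 113
rgb(97, 114, 113) = #617271.

#617271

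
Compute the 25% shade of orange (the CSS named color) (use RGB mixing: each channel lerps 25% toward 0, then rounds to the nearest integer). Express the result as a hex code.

#bf7c00

CSS orange is rgb(255, 165, 0).
Lerp each channel 25% toward 0:
  R: 255 + 0.25×(0−255) = 255 − 63.75 = 191.25 → 191
  G: 165 − 41.25 = 123.75 → 124
  B: 0 + 0.25×(0−0) = 0 + 0 = 0 → 0
rgb(191, 124, 0) = #bf7c00.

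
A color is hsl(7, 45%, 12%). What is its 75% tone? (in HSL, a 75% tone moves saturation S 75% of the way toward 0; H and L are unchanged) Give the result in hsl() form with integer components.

hsl(7, 11%, 12%)

S moves 75% from 45 toward 0: 45 − 33.75 = 11.25 → 11.
H and L are unchanged.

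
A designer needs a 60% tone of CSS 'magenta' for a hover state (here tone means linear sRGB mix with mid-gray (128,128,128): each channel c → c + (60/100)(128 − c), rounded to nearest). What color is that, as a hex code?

#b34db3

CSS magenta is rgb(255, 0, 255).
Per channel, c → c + 0.6(128 − c):
  R: 255 − 76.2 = 178.8 → 179
  G: 0 + 0.6×(128−0) = 0 + 76.8 = 76.8 → 77
  B: 255 + 0.6×(128−255) = 255 − 76.2 = 178.8 → 179
rgb(179, 77, 179) = #b34db3.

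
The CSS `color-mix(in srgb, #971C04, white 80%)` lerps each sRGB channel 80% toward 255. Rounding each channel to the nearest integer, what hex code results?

#971C04 is rgb(151, 28, 4).
An 80% tint moves each channel 80% toward 255:
  R: 151 + 83.2 = 234.2 → 234
  G: 28 + 0.8×(255−28) = 28 + 181.6 = 209.6 → 210
  B: 4 + 0.8×(255−4) = 4 + 200.8 = 204.8 → 205
rgb(234, 210, 205) = #EAD2CD.

#EAD2CD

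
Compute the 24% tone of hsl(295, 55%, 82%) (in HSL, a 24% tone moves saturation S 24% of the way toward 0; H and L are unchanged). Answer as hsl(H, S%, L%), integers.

hsl(295, 42%, 82%)

S moves 24% from 55 toward 0: 55 − 13.2 = 41.8 → 42.
H and L are unchanged.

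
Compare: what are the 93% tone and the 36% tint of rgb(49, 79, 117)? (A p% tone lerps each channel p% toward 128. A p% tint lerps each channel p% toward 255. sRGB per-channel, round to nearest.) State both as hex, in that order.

#7A7D7F, #7B8EA7

93% tone:
  R: 49 + 0.93×(128−49) = 49 + 73.47 = 122.47 → 122
  G: 79 + 0.93×(128−79) = 79 + 45.57 = 124.57 → 125
  B: 117 + 0.93×(128−117) = 117 + 10.23 = 127.23 → 127
  → #7A7D7F
36% tint:
  R: 49 + 74.16 = 123.16 → 123
  G: 79 + 0.36×(255−79) = 79 + 63.36 = 142.36 → 142
  B: 117 + 0.36×(255−117) = 117 + 49.68 = 166.68 → 167
  → #7B8EA7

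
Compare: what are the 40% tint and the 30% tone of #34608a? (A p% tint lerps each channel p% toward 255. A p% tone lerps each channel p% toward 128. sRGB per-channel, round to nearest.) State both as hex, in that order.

#34608a is rgb(52, 96, 138).
40% tint:
  R: 52 + 0.4×(255−52) = 52 + 81.2 = 133.2 → 133
  G: 96 + 0.4×(255−96) = 96 + 63.6 = 159.6 → 160
  B: 138 + 0.4×(255−138) = 138 + 46.8 = 184.8 → 185
  → #85a0b9
30% tone:
  R: 52 + 0.3×(128−52) = 52 + 22.8 = 74.8 → 75
  G: 96 + 9.6 = 105.6 → 106
  B: 138 − 3 = 135 → 135
  → #4b6a87

#85a0b9, #4b6a87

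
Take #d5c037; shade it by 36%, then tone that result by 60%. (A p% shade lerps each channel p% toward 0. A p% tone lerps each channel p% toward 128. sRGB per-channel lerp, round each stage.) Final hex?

#837e5b

#d5c037 is rgb(213, 192, 55).
Lerp each channel 36% toward 0:
  R: 213 + 0.36×(0−213) = 213 − 76.68 = 136.32 → 136
  G: 192 + 0.36×(0−192) = 192 − 69.12 = 122.88 → 123
  B: 55 − 19.8 = 35.2 → 35
After the shade: rgb(136, 123, 35) = #887b23.
Per channel, c → c + 0.6(128 − c):
  R: 136 − 4.8 = 131.2 → 131
  G: 123 + 0.6×(128−123) = 123 + 3 = 126 → 126
  B: 35 + 0.6×(128−35) = 35 + 55.8 = 90.8 → 91
rgb(131, 126, 91) = #837e5b.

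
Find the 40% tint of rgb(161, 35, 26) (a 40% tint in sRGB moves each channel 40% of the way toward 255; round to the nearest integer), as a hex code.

Per channel, c → c + 0.4(255 − c):
  R: 161 + 0.4×(255−161) = 161 + 37.6 = 198.6 → 199
  G: 35 + 0.4×(255−35) = 35 + 88 = 123 → 123
  B: 26 + 0.4×(255−26) = 26 + 91.6 = 117.6 → 118
rgb(199, 123, 118) = #C77B76.

#C77B76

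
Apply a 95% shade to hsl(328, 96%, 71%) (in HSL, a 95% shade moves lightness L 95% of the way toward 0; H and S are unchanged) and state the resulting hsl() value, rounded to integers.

hsl(328, 96%, 4%)

L moves 95% from 71 toward 0: 71 − 67.45 = 3.55 → 4.
H and S are unchanged.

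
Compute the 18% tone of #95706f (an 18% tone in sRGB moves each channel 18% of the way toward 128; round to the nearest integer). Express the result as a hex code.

#95706f is rgb(149, 112, 111).
Lerp each channel 18% toward 128:
  R: 149 + 0.18×(128−149) = 149 − 3.78 = 145.22 → 145
  G: 112 + 0.18×(128−112) = 112 + 2.88 = 114.88 → 115
  B: 111 + 0.18×(128−111) = 111 + 3.06 = 114.06 → 114
rgb(145, 115, 114) = #917372.

#917372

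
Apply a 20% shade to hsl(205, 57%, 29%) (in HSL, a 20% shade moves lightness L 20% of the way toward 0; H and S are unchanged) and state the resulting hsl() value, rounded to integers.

hsl(205, 57%, 23%)

L moves 20% from 29 toward 0: 29 − 5.8 = 23.2 → 23.
H and S are unchanged.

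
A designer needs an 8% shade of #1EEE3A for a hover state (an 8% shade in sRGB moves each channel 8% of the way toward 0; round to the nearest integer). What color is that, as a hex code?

#1EEE3A is rgb(30, 238, 58).
Lerp each channel 8% toward 0:
  R: 30 − 2.4 = 27.6 → 28
  G: 238 + 0.08×(0−238) = 238 − 19.04 = 218.96 → 219
  B: 58 − 4.64 = 53.36 → 53
rgb(28, 219, 53) = #1CDB35.

#1CDB35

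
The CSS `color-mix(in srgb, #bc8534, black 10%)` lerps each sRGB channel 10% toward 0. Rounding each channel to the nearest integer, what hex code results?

#a9782f

#bc8534 is rgb(188, 133, 52).
Lerp each channel 10% toward 0:
  R: 188 + 0.1×(0−188) = 188 − 18.8 = 169.2 → 169
  G: 133 + 0.1×(0−133) = 133 − 13.3 = 119.7 → 120
  B: 52 − 5.2 = 46.8 → 47
rgb(169, 120, 47) = #a9782f.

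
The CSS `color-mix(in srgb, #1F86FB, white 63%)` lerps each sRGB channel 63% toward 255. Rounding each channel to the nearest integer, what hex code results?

#ACD2FE

#1F86FB is rgb(31, 134, 251).
A 63% tint moves each channel 63% toward 255:
  R: 31 + 141.12 = 172.12 → 172
  G: 134 + 0.63×(255−134) = 134 + 76.23 = 210.23 → 210
  B: 251 + 0.63×(255−251) = 251 + 2.52 = 253.52 → 254
rgb(172, 210, 254) = #ACD2FE.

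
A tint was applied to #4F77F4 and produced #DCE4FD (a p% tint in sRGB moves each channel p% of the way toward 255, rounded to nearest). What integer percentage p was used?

#4F77F4 is rgb(79, 119, 244); #DCE4FD is rgb(220, 228, 253).
On the R channel (widest range): 220 ≈ 79 + (p/100)(255 − 79), so p ≈ 100×(220 − 79)/(255 − 79) = 14100/176 = 80.11.
p = 80 reproduces all three channels after rounding.

80%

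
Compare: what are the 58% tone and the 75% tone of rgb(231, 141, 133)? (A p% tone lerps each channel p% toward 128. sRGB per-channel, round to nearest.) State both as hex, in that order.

58% tone:
  R: 231 − 59.74 = 171.26 → 171
  G: 141 + 0.58×(128−141) = 141 − 7.54 = 133.46 → 133
  B: 133 + 0.58×(128−133) = 133 − 2.9 = 130.1 → 130
  → #ab8582
75% tone:
  R: 231 + 0.75×(128−231) = 231 − 77.25 = 153.75 → 154
  G: 141 + 0.75×(128−141) = 141 − 9.75 = 131.25 → 131
  B: 133 + 0.75×(128−133) = 133 − 3.75 = 129.25 → 129
  → #9a8381

#ab8582, #9a8381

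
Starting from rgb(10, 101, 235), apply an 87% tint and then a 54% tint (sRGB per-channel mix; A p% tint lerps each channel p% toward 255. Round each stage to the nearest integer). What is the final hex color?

#f0f6fe

An 87% tint moves each channel 87% toward 255:
  R: 10 + 213.15 = 223.15 → 223
  G: 101 + 0.87×(255−101) = 101 + 133.98 = 234.98 → 235
  B: 235 + 0.87×(255−235) = 235 + 17.4 = 252.4 → 252
After the tint: rgb(223, 235, 252) = #dfebfc.
Per channel, c → c + 0.54(255 − c):
  R: 223 + 0.54×(255−223) = 223 + 17.28 = 240.28 → 240
  G: 235 + 10.8 = 245.8 → 246
  B: 252 + 0.54×(255−252) = 252 + 1.62 = 253.62 → 254
rgb(240, 246, 254) = #f0f6fe.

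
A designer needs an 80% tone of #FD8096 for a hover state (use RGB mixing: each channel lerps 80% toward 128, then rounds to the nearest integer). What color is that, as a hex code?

#998084

#FD8096 is rgb(253, 128, 150).
An 80% tone moves each channel 80% toward 128:
  R: 253 − 100 = 153 → 153
  G: 128 + 0 = 128 → 128
  B: 150 − 17.6 = 132.4 → 132
rgb(153, 128, 132) = #998084.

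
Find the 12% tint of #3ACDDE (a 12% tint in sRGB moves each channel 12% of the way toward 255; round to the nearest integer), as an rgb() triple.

#3ACDDE is rgb(58, 205, 222).
Lerp each channel 12% toward 255:
  R: 58 + 23.64 = 81.64 → 82
  G: 205 + 6 = 211 → 211
  B: 222 + 3.96 = 225.96 → 226

rgb(82, 211, 226)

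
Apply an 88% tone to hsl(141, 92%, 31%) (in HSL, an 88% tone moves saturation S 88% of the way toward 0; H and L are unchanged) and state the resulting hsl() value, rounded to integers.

hsl(141, 11%, 31%)

S moves 88% from 92 toward 0: 92 − 80.96 = 11.04 → 11.
H and L are unchanged.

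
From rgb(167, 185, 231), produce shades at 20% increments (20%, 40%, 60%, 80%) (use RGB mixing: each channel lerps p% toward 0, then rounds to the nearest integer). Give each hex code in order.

#8694B9, #646F8B, #434A5C, #21252E

20%: (167 − 33.4 = 133.6→134, 185 − 37 = 148→148, 231 − 46.2 = 184.8→185) → #8694B9
40%: (167 − 66.8 = 100.2→100, 185 − 74 = 111→111, 231 − 92.4 = 138.6→139) → #646F8B
60%: (167 − 100.2 = 66.8→67, 185 − 111 = 74→74, 231 − 138.6 = 92.4→92) → #434A5C
80%: (167 − 133.6 = 33.4→33, 185 − 148 = 37→37, 231 − 184.8 = 46.2→46) → #21252E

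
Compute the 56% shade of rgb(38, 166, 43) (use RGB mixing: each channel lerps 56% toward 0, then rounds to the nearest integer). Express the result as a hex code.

Per channel, c → c + 0.56(0 − c):
  R: 38 + 0.56×(0−38) = 38 − 21.28 = 16.72 → 17
  G: 166 + 0.56×(0−166) = 166 − 92.96 = 73.04 → 73
  B: 43 − 24.08 = 18.92 → 19
rgb(17, 73, 19) = #114913.

#114913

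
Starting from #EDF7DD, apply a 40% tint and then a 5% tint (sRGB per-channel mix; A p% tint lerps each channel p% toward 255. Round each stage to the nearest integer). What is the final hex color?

#EDF7DD is rgb(237, 247, 221).
Per channel, c → c + 0.4(255 − c):
  R: 237 + 7.2 = 244.2 → 244
  G: 247 + 0.4×(255−247) = 247 + 3.2 = 250.2 → 250
  B: 221 + 13.6 = 234.6 → 235
After the tint: rgb(244, 250, 235) = #F4FAEB.
A 5% tint moves each channel 5% toward 255:
  R: 244 + 0.05×(255−244) = 244 + 0.55 = 244.55 → 245
  G: 250 + 0.05×(255−250) = 250 + 0.25 = 250.25 → 250
  B: 235 + 0.05×(255−235) = 235 + 1 = 236 → 236
rgb(245, 250, 236) = #F5FAEC.

#F5FAEC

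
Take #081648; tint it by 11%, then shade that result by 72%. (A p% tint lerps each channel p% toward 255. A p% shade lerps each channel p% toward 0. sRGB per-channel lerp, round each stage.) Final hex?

#081648 is rgb(8, 22, 72).
Per channel, c → c + 0.11(255 − c):
  R: 8 + 27.17 = 35.17 → 35
  G: 22 + 25.63 = 47.63 → 48
  B: 72 + 0.11×(255−72) = 72 + 20.13 = 92.13 → 92
After the tint: rgb(35, 48, 92) = #23305c.
Lerp each channel 72% toward 0:
  R: 35 − 25.2 = 9.8 → 10
  G: 48 + 0.72×(0−48) = 48 − 34.56 = 13.44 → 13
  B: 92 − 66.24 = 25.76 → 26
rgb(10, 13, 26) = #0a0d1a.

#0a0d1a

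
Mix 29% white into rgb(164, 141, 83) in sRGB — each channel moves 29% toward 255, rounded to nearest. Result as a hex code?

#beae85

Lerp each channel 29% toward 255:
  R: 164 + 0.29×(255−164) = 164 + 26.39 = 190.39 → 190
  G: 141 + 0.29×(255−141) = 141 + 33.06 = 174.06 → 174
  B: 83 + 49.88 = 132.88 → 133
rgb(190, 174, 133) = #beae85.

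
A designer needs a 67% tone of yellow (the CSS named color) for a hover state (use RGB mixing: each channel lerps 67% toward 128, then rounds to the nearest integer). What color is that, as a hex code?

#AAAA56

CSS yellow is rgb(255, 255, 0).
Lerp each channel 67% toward 128:
  R: 255 + 0.67×(128−255) = 255 − 85.09 = 169.91 → 170
  G: 255 + 0.67×(128−255) = 255 − 85.09 = 169.91 → 170
  B: 0 + 0.67×(128−0) = 0 + 85.76 = 85.76 → 86
rgb(170, 170, 86) = #AAAA56.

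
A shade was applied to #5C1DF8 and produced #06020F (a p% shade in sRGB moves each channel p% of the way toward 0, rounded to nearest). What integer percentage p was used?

94%

#5C1DF8 is rgb(92, 29, 248); #06020F is rgb(6, 2, 15).
On the B channel (widest range): 15 ≈ 248 + (p/100)(0 − 248), so p ≈ 100×(15 − 248)/(0 − 248) = -23300/-248 = 93.95.
p = 94 reproduces all three channels after rounding.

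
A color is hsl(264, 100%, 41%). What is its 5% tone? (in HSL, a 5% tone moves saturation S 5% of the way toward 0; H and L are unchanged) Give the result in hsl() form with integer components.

S moves 5% from 100 toward 0: 100 − 5 = 95 → 95.
H and L are unchanged.

hsl(264, 95%, 41%)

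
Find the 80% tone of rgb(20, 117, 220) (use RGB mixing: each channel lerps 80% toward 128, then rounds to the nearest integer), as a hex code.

#6a7e92

Lerp each channel 80% toward 128:
  R: 20 + 0.8×(128−20) = 20 + 86.4 = 106.4 → 106
  G: 117 + 0.8×(128−117) = 117 + 8.8 = 125.8 → 126
  B: 220 − 73.6 = 146.4 → 146
rgb(106, 126, 146) = #6a7e92.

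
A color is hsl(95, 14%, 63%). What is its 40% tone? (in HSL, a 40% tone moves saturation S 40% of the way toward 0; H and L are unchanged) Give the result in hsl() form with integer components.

S moves 40% from 14 toward 0: 14 − 5.6 = 8.4 → 8.
H and L are unchanged.

hsl(95, 8%, 63%)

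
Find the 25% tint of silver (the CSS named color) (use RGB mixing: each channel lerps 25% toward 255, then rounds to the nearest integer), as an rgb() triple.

rgb(208, 208, 208)

CSS silver is rgb(192, 192, 192).
A 25% tint moves each channel 25% toward 255:
  R: 192 + 0.25×(255−192) = 192 + 15.75 = 207.75 → 208
  G: 192 + 0.25×(255−192) = 192 + 15.75 = 207.75 → 208
  B: 192 + 15.75 = 207.75 → 208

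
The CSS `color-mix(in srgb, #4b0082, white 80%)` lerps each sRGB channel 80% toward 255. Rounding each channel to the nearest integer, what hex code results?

#dbcce6

#4b0082 is rgb(75, 0, 130).
An 80% tint moves each channel 80% toward 255:
  R: 75 + 144 = 219 → 219
  G: 0 + 204 = 204 → 204
  B: 130 + 0.8×(255−130) = 130 + 100 = 230 → 230
rgb(219, 204, 230) = #dbcce6.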